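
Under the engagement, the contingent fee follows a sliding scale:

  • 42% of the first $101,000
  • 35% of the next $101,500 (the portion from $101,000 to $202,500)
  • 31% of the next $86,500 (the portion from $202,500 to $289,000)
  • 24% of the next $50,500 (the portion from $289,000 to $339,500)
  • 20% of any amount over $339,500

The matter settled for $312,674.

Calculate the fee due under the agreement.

$110,441.76

First $101,000 at 42% = $42,420.00
Next $101,500 at 35% = $35,525.00
Next $86,500 at 31% = $26,815.00
Remaining $23,674 at 24% = $5,681.76
Fee: $42,420.00 + $35,525.00 + $26,815.00 + $5,681.76 = $110,441.76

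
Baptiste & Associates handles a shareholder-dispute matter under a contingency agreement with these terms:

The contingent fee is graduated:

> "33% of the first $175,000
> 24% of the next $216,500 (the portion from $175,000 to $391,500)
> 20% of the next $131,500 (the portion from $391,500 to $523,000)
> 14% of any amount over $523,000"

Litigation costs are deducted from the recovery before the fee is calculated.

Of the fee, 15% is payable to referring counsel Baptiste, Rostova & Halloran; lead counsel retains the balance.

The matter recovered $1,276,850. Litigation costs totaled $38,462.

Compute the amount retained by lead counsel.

Fee base (net of costs): $1,276,850 − $38,462 = $1,238,388
First $175,000 at 33% = $57,750.00
Next $216,500 at 24% = $51,960.00
Next $131,500 at 20% = $26,300.00
Remaining $715,388 at 14% = $100,154.32
Fee: $57,750.00 + $51,960.00 + $26,300.00 + $100,154.32 = $236,164.32
Referral share: 15% of $236,164.32 = $35,424.65; lead counsel retains $236,164.32 − $35,424.65 = $200,739.67.

$200,739.67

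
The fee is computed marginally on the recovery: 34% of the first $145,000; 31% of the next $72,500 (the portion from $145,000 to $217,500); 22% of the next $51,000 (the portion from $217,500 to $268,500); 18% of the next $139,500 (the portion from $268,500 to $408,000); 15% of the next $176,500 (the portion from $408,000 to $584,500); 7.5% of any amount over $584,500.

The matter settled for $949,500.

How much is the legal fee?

First $145,000 at 34% = $49,300.00
Next $72,500 at 31% = $22,475.00
Next $51,000 at 22% = $11,220.00
Next $139,500 at 18% = $25,110.00
Next $176,500 at 15% = $26,475.00
Remaining $365,000 at 7.5% = $27,375.00
Fee: $49,300.00 + $22,475.00 + $11,220.00 + $25,110.00 + $26,475.00 + $27,375.00 = $161,955.00

$161,955.00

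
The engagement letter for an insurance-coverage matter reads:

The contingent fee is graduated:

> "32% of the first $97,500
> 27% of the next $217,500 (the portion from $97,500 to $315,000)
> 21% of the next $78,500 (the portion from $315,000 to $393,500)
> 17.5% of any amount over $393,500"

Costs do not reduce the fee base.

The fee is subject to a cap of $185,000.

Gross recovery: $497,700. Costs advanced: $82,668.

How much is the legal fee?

$124,645.00

Fee base is the gross recovery, $497,700; costs are reimbursed separately.
First $97,500 at 32% = $31,200.00
Next $217,500 at 27% = $58,725.00
Next $78,500 at 21% = $16,485.00
Remaining $104,200 at 17.5% = $18,235.00
Fee: $31,200.00 + $58,725.00 + $16,485.00 + $18,235.00 = $124,645.00
$124,645.00 is under the $185,000 cap.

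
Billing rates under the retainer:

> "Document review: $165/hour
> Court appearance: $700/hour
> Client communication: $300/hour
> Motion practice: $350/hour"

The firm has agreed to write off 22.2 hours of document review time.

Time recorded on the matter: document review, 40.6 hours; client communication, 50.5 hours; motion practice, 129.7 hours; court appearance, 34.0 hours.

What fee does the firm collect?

Document review: 40.6 × $165 = $6,699.00
Court appearance: 34.0 × $700 = $23,800.00
Client communication: 50.5 × $300 = $15,150.00
Motion practice: 129.7 × $350 = $45,395.00
Subtotal: $91,044.00
Write-off: 22.2 × $165 = $3,663.00
Total: $91,044.00 − $3,663.00 = $87,381.00

$87,381.00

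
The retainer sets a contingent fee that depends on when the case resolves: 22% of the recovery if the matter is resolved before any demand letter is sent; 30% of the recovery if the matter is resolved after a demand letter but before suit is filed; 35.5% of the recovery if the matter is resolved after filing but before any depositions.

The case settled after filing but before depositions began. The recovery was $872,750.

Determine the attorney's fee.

The matter settled after filing but before depositions began, so the 35.5% rate applies.
$872,750 × 35.5% = $309,826.25

$309,826.25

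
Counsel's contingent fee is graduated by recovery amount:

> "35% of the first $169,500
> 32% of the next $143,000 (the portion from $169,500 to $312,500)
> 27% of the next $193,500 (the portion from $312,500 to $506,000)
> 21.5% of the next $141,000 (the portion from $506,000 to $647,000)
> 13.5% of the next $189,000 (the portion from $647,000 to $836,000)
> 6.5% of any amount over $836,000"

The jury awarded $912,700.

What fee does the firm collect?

First $169,500 at 35% = $59,325.00
Next $143,000 at 32% = $45,760.00
Next $193,500 at 27% = $52,245.00
Next $141,000 at 21.5% = $30,315.00
Next $189,000 at 13.5% = $25,515.00
Remaining $76,700 at 6.5% = $4,985.50
Fee: $59,325.00 + $45,760.00 + $52,245.00 + $30,315.00 + $25,515.00 + $4,985.50 = $218,145.50

$218,145.50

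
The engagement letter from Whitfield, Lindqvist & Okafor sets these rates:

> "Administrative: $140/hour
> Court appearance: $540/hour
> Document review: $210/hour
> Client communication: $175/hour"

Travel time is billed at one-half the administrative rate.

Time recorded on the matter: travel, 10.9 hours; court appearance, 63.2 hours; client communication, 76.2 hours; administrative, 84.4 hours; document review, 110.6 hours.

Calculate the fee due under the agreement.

$83,268.00

Administrative: 84.4 × $140 = $11,816.00
Court appearance: 63.2 × $540 = $34,128.00
Document review: 110.6 × $210 = $23,226.00
Client communication: 76.2 × $175 = $13,335.00
Subtotal: $11,816.00 + $34,128.00 + $23,226.00 + $13,335.00 = $82,505.00
Travel: 10.9 × ($140 ÷ 2) = 10.9 × $70.00 = $763.00
Total: $82,505.00 + $763.00 = $83,268.00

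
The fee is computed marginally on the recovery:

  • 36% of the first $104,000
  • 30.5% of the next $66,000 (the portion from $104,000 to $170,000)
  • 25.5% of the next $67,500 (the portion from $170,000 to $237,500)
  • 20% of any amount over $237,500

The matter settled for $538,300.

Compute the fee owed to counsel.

First $104,000 at 36% = $37,440.00
Next $66,000 at 30.5% = $20,130.00
Next $67,500 at 25.5% = $17,212.50
Remaining $300,800 at 20% = $60,160.00
Fee: $37,440.00 + $20,130.00 + $17,212.50 + $60,160.00 = $134,942.50

$134,942.50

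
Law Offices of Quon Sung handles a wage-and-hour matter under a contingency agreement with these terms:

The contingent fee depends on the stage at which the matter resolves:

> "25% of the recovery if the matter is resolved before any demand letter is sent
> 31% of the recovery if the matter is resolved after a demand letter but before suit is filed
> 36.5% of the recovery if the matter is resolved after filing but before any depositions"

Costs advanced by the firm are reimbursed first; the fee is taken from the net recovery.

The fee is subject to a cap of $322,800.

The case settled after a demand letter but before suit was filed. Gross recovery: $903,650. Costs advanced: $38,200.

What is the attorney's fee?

$268,289.50

Fee base (net of costs): $903,650 − $38,200 = $865,450
The matter settled after a demand letter but before suit was filed, so the 31% rate applies.
$865,450 × 31% = $268,289.50
$268,289.50 is under the $322,800 cap.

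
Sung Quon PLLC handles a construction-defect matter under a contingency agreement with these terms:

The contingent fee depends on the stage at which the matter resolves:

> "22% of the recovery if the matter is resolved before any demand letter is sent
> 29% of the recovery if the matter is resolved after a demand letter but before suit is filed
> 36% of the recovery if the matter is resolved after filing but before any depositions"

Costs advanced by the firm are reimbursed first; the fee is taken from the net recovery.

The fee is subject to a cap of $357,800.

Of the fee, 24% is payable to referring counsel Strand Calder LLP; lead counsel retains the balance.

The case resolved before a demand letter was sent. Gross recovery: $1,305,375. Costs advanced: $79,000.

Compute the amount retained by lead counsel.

$205,049.90

Fee base (net of costs): $1,305,375 − $79,000 = $1,226,375
The matter resolved before a demand letter was sent, so the 22% rate applies.
$1,226,375 × 22% = $269,802.50
$269,802.50 is under the $357,800 cap.
Referral share: 24% of $269,802.50 = $64,752.60; lead counsel retains $269,802.50 − $64,752.60 = $205,049.90.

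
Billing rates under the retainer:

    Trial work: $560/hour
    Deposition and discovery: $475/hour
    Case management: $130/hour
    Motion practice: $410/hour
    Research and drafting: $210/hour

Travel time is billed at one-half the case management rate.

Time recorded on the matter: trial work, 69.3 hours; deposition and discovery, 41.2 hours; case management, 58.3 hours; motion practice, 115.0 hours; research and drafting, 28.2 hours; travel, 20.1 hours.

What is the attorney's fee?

$120,335.50

Trial work: 69.3 × $560 = $38,808.00
Deposition and discovery: 41.2 × $475 = $19,570.00
Case management: 58.3 × $130 = $7,579.00
Motion practice: 115.0 × $410 = $47,150.00
Research and drafting: 28.2 × $210 = $5,922.00
Subtotal: $38,808.00 + $19,570.00 + $7,579.00 + $47,150.00 + $5,922.00 = $119,029.00
Travel: 20.1 × ($130 ÷ 2) = 20.1 × $65.00 = $1,306.50
Total: $119,029.00 + $1,306.50 = $120,335.50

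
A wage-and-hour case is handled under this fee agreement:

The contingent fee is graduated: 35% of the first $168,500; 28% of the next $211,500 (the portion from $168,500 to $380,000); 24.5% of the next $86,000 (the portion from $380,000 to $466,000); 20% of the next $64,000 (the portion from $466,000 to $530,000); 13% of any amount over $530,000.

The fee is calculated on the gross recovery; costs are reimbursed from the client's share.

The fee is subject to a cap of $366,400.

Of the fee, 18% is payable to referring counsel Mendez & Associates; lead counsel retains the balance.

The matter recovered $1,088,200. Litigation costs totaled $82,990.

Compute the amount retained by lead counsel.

Fee base is the gross recovery, $1,088,200; costs are reimbursed separately.
First $168,500 at 35% = $58,975.00
Next $211,500 at 28% = $59,220.00
Next $86,000 at 24.5% = $21,070.00
Next $64,000 at 20% = $12,800.00
Remaining $558,200 at 13% = $72,566.00
Fee: $58,975.00 + $59,220.00 + $21,070.00 + $12,800.00 + $72,566.00 = $224,631.00
$224,631.00 is under the $366,400 cap.
Referral share: 18% of $224,631.00 = $40,433.58; lead counsel retains $224,631.00 − $40,433.58 = $184,197.42.

$184,197.42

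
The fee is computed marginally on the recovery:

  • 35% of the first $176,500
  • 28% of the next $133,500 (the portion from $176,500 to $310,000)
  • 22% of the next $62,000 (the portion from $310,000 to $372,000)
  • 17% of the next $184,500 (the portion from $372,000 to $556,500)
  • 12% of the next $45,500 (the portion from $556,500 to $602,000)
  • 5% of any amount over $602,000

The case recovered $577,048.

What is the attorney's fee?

$146,625.76

First $176,500 at 35% = $61,775.00
Next $133,500 at 28% = $37,380.00
Next $62,000 at 22% = $13,640.00
Next $184,500 at 17% = $31,365.00
Remaining $20,548 at 12% = $2,465.76
Fee: $61,775.00 + $37,380.00 + $13,640.00 + $31,365.00 + $2,465.76 = $146,625.76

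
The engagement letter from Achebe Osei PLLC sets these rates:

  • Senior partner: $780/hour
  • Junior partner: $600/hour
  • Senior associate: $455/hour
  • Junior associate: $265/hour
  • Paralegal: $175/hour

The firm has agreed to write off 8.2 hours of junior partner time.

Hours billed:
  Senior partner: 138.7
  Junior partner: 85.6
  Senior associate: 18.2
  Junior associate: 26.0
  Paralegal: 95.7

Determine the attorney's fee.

$186,544.50

Senior partner: 138.7 × $780 = $108,186.00
Junior partner: 85.6 × $600 = $51,360.00
Senior associate: 18.2 × $455 = $8,281.00
Junior associate: 26.0 × $265 = $6,890.00
Paralegal: 95.7 × $175 = $16,747.50
Subtotal: $191,464.50
Write-off: 8.2 × $600 = $4,920.00
Total: $191,464.50 − $4,920.00 = $186,544.50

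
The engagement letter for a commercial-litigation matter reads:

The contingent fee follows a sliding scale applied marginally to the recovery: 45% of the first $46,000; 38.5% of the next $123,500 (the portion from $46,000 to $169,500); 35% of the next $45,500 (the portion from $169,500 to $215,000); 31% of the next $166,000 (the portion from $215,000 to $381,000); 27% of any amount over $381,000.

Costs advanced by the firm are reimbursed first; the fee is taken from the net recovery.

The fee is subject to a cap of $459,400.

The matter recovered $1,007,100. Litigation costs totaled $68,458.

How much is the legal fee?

$286,195.84

Fee base (net of costs): $1,007,100 − $68,458 = $938,642
First $46,000 at 45% = $20,700.00
Next $123,500 at 38.5% = $47,547.50
Next $45,500 at 35% = $15,925.00
Next $166,000 at 31% = $51,460.00
Remaining $557,642 at 27% = $150,563.34
Fee: $20,700.00 + $47,547.50 + $15,925.00 + $51,460.00 + $150,563.34 = $286,195.84
$286,195.84 is under the $459,400 cap.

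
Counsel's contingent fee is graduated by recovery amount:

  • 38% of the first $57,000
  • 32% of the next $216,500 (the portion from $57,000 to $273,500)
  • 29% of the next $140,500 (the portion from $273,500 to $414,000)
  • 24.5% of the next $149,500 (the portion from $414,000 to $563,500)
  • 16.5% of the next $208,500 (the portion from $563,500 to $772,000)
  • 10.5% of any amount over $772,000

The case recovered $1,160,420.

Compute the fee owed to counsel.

$243,499.10

First $57,000 at 38% = $21,660.00
Next $216,500 at 32% = $69,280.00
Next $140,500 at 29% = $40,745.00
Next $149,500 at 24.5% = $36,627.50
Next $208,500 at 16.5% = $34,402.50
Remaining $388,420 at 10.5% = $40,784.10
Fee: $21,660.00 + $69,280.00 + $40,745.00 + $36,627.50 + $34,402.50 + $40,784.10 = $243,499.10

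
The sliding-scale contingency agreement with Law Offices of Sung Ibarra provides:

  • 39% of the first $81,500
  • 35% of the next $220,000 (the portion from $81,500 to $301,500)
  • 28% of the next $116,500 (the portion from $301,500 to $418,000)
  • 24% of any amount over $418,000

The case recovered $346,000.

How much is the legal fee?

$121,245.00

First $81,500 at 39% = $31,785.00
Next $220,000 at 35% = $77,000.00
Remaining $44,500 at 28% = $12,460.00
Fee: $31,785.00 + $77,000.00 + $12,460.00 = $121,245.00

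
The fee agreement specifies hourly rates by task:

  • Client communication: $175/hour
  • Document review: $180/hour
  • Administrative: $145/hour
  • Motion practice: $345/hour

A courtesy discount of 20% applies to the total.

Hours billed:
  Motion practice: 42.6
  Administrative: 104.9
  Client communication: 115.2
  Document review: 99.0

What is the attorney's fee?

Client communication: 115.2 × $175 = $20,160.00
Document review: 99.0 × $180 = $17,820.00
Administrative: 104.9 × $145 = $15,210.50
Motion practice: 42.6 × $345 = $14,697.00
Subtotal: $67,887.50
Less 20% discount: −$13,577.50
Total: $67,887.50 − $13,577.50 = $54,310.00

$54,310.00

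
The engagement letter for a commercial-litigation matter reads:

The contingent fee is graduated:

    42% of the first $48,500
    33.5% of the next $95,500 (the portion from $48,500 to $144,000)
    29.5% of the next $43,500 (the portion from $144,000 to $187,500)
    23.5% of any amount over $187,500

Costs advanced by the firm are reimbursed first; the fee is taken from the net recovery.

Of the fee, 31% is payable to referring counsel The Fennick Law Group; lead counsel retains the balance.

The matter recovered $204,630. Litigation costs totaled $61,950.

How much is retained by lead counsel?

$35,825.01

Fee base (net of costs): $204,630 − $61,950 = $142,680
First $48,500 at 42% = $20,370.00
Remaining $94,180 at 33.5% = $31,550.30
Fee: $20,370.00 + $31,550.30 = $51,920.30
Referral share: 31% of $51,920.30 = $16,095.29; lead counsel retains $51,920.30 − $16,095.29 = $35,825.01.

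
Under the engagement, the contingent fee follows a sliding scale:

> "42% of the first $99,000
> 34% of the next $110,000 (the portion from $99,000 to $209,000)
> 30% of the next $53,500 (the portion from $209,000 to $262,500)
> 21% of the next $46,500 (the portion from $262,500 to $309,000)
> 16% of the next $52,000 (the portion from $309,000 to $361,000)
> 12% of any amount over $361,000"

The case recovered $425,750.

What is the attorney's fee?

$120,885.00

First $99,000 at 42% = $41,580.00
Next $110,000 at 34% = $37,400.00
Next $53,500 at 30% = $16,050.00
Next $46,500 at 21% = $9,765.00
Next $52,000 at 16% = $8,320.00
Remaining $64,750 at 12% = $7,770.00
Fee: $41,580.00 + $37,400.00 + $16,050.00 + $9,765.00 + $8,320.00 + $7,770.00 = $120,885.00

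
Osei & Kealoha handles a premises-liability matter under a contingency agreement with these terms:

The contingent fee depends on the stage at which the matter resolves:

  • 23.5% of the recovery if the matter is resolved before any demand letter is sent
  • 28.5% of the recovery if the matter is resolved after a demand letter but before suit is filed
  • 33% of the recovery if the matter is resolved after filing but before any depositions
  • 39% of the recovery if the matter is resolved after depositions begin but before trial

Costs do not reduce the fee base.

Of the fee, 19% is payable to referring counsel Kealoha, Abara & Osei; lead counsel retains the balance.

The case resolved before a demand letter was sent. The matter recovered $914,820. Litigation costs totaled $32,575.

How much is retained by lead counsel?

$174,135.99

Fee base is the gross recovery, $914,820; costs are reimbursed separately.
The matter resolved before a demand letter was sent, so the 23.5% rate applies.
$914,820 × 23.5% = $214,982.70
Referral share: 19% of $214,982.70 = $40,846.71; lead counsel retains $214,982.70 − $40,846.71 = $174,135.99.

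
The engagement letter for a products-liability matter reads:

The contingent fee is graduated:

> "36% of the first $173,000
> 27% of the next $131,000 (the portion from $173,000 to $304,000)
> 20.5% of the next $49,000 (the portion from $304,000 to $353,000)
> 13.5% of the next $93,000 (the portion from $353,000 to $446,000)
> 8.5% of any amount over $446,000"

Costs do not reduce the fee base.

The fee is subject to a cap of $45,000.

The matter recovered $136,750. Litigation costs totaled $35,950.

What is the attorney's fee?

$45,000.00

Fee base is the gross recovery, $136,750; costs are reimbursed separately.
First $136,750 at 36% = $49,230.00
$49,230.00 exceeds the $45,000 cap, so the fee is capped at $45,000.00.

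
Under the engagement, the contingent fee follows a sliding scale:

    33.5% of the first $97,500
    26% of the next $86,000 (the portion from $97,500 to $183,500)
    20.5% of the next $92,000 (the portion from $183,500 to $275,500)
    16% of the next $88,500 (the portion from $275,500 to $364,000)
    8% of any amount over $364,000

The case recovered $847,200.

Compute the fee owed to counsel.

First $97,500 at 33.5% = $32,662.50
Next $86,000 at 26% = $22,360.00
Next $92,000 at 20.5% = $18,860.00
Next $88,500 at 16% = $14,160.00
Remaining $483,200 at 8% = $38,656.00
Fee: $32,662.50 + $22,360.00 + $18,860.00 + $14,160.00 + $38,656.00 = $126,698.50

$126,698.50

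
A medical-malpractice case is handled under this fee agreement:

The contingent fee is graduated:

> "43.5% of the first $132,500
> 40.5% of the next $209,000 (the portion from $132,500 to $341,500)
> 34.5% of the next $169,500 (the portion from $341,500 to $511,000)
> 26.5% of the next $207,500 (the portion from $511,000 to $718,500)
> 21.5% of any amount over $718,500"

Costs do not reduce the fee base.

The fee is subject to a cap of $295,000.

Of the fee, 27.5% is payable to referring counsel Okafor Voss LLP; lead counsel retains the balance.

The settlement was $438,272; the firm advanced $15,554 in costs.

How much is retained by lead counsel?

$127,359.91

Fee base is the gross recovery, $438,272; costs are reimbursed separately.
First $132,500 at 43.5% = $57,637.50
Next $209,000 at 40.5% = $84,645.00
Remaining $96,772 at 34.5% = $33,386.34
Fee: $57,637.50 + $84,645.00 + $33,386.34 = $175,668.84
$175,668.84 is under the $295,000 cap.
Referral share: 27.5% of $175,668.84 = $48,308.93; lead counsel retains $175,668.84 − $48,308.93 = $127,359.91.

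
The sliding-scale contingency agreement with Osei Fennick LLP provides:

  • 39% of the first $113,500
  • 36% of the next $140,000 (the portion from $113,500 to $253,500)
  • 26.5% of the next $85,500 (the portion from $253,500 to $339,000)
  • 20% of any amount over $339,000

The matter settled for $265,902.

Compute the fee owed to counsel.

$97,951.53

First $113,500 at 39% = $44,265.00
Next $140,000 at 36% = $50,400.00
Remaining $12,402 at 26.5% = $3,286.53
Fee: $44,265.00 + $50,400.00 + $3,286.53 = $97,951.53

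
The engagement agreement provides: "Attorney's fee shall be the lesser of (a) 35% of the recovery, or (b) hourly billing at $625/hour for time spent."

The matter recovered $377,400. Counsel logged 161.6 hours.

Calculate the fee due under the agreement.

$101,000.00

(a) 35% of $377,400 = $132,090.00
(b) 161.6 × $625 = $101,000.00
The lesser is (b): $101,000.00.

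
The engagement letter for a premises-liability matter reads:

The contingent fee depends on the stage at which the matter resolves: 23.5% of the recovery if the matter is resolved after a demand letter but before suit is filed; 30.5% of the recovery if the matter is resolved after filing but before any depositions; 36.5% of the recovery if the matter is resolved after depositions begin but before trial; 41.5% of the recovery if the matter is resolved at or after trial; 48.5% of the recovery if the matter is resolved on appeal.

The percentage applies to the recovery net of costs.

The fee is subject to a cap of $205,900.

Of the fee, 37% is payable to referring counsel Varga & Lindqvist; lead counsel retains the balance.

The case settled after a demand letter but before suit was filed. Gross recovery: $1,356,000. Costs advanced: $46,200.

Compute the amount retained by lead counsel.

Fee base (net of costs): $1,356,000 − $46,200 = $1,309,800
The matter settled after a demand letter but before suit was filed, so the 23.5% rate applies.
$1,309,800 × 23.5% = $307,803.00
$307,803.00 exceeds the $205,900 cap, so the fee is capped at $205,900.00.
Referral share: 37% of $205,900.00 = $76,183.00; lead counsel retains $205,900.00 − $76,183.00 = $129,717.00.

$129,717.00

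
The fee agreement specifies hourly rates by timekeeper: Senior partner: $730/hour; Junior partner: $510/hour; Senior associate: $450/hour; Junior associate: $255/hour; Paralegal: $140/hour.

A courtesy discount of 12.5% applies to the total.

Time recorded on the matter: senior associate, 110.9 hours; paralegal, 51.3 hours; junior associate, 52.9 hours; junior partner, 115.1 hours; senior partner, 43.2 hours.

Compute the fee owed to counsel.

$140,711.81

Senior partner: 43.2 × $730 = $31,536.00
Junior partner: 115.1 × $510 = $58,701.00
Senior associate: 110.9 × $450 = $49,905.00
Junior associate: 52.9 × $255 = $13,489.50
Paralegal: 51.3 × $140 = $7,182.00
Subtotal: $160,813.50
Less 12.5% discount: −$20,101.69
Total: $160,813.50 − $20,101.69 = $140,711.81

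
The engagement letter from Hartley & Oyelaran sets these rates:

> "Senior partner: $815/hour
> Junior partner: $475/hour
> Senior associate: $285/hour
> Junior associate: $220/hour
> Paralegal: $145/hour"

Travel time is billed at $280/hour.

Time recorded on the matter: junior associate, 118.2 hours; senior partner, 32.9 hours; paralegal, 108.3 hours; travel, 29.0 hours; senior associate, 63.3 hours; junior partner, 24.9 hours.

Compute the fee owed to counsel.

$106,509.00

Senior partner: 32.9 × $815 = $26,813.50
Junior partner: 24.9 × $475 = $11,827.50
Senior associate: 63.3 × $285 = $18,040.50
Junior associate: 118.2 × $220 = $26,004.00
Paralegal: 108.3 × $145 = $15,703.50
Subtotal: $26,813.50 + $11,827.50 + $18,040.50 + $26,004.00 + $15,703.50 = $98,389.00
Travel: 29.0 × $280 = $8,120.00
Total: $98,389.00 + $8,120.00 = $106,509.00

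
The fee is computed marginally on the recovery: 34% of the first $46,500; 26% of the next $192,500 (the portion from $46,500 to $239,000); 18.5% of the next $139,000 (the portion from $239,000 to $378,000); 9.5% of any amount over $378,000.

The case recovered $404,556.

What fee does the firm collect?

First $46,500 at 34% = $15,810.00
Next $192,500 at 26% = $50,050.00
Next $139,000 at 18.5% = $25,715.00
Remaining $26,556 at 9.5% = $2,522.82
Fee: $15,810.00 + $50,050.00 + $25,715.00 + $2,522.82 = $94,097.82

$94,097.82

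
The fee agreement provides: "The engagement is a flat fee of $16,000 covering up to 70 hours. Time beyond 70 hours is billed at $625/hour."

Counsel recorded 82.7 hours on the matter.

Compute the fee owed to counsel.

Flat fee: $16,000.00
Excess hours: 82.7 − 70 = 12.7
Overrun: 12.7 × $625 = $7,937.50
Total: $16,000.00 + $7,937.50 = $23,937.50

$23,937.50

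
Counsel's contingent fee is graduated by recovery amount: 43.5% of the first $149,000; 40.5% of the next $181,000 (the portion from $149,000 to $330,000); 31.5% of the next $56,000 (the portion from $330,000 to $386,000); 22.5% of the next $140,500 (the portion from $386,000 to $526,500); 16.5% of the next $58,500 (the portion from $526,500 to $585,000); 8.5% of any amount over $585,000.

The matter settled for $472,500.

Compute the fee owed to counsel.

First $149,000 at 43.5% = $64,815.00
Next $181,000 at 40.5% = $73,305.00
Next $56,000 at 31.5% = $17,640.00
Remaining $86,500 at 22.5% = $19,462.50
Fee: $64,815.00 + $73,305.00 + $17,640.00 + $19,462.50 = $175,222.50

$175,222.50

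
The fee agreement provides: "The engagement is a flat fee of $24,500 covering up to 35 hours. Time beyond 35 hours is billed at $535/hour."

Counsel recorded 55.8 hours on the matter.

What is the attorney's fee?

$35,628.00

Flat fee: $24,500.00
Excess hours: 55.8 − 35 = 20.8
Overrun: 20.8 × $535 = $11,128.00
Total: $24,500.00 + $11,128.00 = $35,628.00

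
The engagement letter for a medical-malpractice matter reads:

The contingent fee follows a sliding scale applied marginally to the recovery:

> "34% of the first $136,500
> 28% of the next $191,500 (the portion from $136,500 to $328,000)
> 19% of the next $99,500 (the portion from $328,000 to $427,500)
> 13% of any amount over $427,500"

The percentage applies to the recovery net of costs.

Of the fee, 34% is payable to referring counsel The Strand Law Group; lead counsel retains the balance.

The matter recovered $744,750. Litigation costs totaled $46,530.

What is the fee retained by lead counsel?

Fee base (net of costs): $744,750 − $46,530 = $698,220
First $136,500 at 34% = $46,410.00
Next $191,500 at 28% = $53,620.00
Next $99,500 at 19% = $18,905.00
Remaining $270,720 at 13% = $35,193.60
Fee: $46,410.00 + $53,620.00 + $18,905.00 + $35,193.60 = $154,128.60
Referral share: 34% of $154,128.60 = $52,403.72; lead counsel retains $154,128.60 − $52,403.72 = $101,724.88.

$101,724.88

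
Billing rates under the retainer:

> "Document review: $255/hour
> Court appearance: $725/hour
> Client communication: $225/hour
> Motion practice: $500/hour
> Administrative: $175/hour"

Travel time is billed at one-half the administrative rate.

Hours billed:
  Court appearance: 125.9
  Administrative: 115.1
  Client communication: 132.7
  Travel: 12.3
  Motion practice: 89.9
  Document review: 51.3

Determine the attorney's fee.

Document review: 51.3 × $255 = $13,081.50
Court appearance: 125.9 × $725 = $91,277.50
Client communication: 132.7 × $225 = $29,857.50
Motion practice: 89.9 × $500 = $44,950.00
Administrative: 115.1 × $175 = $20,142.50
Subtotal: $13,081.50 + $91,277.50 + $29,857.50 + $44,950.00 + $20,142.50 = $199,309.00
Travel: 12.3 × ($175 ÷ 2) = 12.3 × $87.50 = $1,076.25
Total: $199,309.00 + $1,076.25 = $200,385.25

$200,385.25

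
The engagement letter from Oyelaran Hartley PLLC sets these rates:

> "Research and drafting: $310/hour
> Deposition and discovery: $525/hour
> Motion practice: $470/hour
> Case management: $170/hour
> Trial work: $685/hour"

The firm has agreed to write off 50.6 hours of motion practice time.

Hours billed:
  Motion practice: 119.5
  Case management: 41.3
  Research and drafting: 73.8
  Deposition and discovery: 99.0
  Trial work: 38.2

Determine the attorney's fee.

$140,424.00

Research and drafting: 73.8 × $310 = $22,878.00
Deposition and discovery: 99.0 × $525 = $51,975.00
Motion practice: 119.5 × $470 = $56,165.00
Case management: 41.3 × $170 = $7,021.00
Trial work: 38.2 × $685 = $26,167.00
Subtotal: $164,206.00
Write-off: 50.6 × $470 = $23,782.00
Total: $164,206.00 − $23,782.00 = $140,424.00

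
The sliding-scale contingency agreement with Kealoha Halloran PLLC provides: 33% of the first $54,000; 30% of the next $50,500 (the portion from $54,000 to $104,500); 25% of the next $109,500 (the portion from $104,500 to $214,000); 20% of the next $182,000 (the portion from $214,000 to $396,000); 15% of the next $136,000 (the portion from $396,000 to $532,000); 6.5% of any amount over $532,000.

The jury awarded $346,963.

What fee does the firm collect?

First $54,000 at 33% = $17,820.00
Next $50,500 at 30% = $15,150.00
Next $109,500 at 25% = $27,375.00
Remaining $132,963 at 20% = $26,592.60
Fee: $17,820.00 + $15,150.00 + $27,375.00 + $26,592.60 = $86,937.60

$86,937.60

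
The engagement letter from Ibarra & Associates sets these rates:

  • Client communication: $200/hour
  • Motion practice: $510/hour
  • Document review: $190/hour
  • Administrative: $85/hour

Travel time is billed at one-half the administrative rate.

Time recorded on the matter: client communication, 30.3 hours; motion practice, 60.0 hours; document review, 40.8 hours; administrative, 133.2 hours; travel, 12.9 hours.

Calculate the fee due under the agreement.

$56,282.25

Client communication: 30.3 × $200 = $6,060.00
Motion practice: 60.0 × $510 = $30,600.00
Document review: 40.8 × $190 = $7,752.00
Administrative: 133.2 × $85 = $11,322.00
Subtotal: $6,060.00 + $30,600.00 + $7,752.00 + $11,322.00 = $55,734.00
Travel: 12.9 × ($85 ÷ 2) = 12.9 × $42.50 = $548.25
Total: $55,734.00 + $548.25 = $56,282.25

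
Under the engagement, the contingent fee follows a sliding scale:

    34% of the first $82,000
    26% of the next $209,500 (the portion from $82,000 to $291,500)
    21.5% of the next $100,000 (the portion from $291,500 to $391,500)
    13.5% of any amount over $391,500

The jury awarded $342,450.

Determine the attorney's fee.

First $82,000 at 34% = $27,880.00
Next $209,500 at 26% = $54,470.00
Remaining $50,950 at 21.5% = $10,954.25
Fee: $27,880.00 + $54,470.00 + $10,954.25 = $93,304.25

$93,304.25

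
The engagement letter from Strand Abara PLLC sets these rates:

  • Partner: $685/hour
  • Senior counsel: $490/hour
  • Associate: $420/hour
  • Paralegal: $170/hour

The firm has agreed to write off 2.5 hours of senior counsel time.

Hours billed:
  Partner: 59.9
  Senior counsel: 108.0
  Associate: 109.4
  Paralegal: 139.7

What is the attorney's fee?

$162,423.50

Partner: 59.9 × $685 = $41,031.50
Senior counsel: 108.0 × $490 = $52,920.00
Associate: 109.4 × $420 = $45,948.00
Paralegal: 139.7 × $170 = $23,749.00
Subtotal: $163,648.50
Write-off: 2.5 × $490 = $1,225.00
Total: $163,648.50 − $1,225.00 = $162,423.50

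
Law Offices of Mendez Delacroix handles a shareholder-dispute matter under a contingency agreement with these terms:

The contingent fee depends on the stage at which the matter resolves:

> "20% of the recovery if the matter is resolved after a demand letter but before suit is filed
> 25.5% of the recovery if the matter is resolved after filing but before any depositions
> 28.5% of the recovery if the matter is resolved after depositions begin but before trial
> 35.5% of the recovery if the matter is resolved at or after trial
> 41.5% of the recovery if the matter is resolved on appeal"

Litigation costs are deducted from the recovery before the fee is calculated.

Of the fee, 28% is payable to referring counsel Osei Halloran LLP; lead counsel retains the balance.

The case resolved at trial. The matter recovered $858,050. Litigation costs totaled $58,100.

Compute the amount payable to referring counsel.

Fee base (net of costs): $858,050 − $58,100 = $799,950
The matter resolved at trial, so the 35.5% rate applies.
$799,950 × 35.5% = $283,982.25
Referral share: 28% of $283,982.25 = $79,515.03; lead counsel retains $283,982.25 − $79,515.03 = $204,467.22.

$79,515.03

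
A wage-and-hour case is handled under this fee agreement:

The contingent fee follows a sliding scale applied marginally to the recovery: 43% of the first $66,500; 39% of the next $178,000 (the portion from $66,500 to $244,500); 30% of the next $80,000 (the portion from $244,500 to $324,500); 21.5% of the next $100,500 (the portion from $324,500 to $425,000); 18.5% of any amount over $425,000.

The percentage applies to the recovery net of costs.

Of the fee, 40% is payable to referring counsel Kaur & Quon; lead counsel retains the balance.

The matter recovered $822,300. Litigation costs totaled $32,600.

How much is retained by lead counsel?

$126,655.20

Fee base (net of costs): $822,300 − $32,600 = $789,700
First $66,500 at 43% = $28,595.00
Next $178,000 at 39% = $69,420.00
Next $80,000 at 30% = $24,000.00
Next $100,500 at 21.5% = $21,607.50
Remaining $364,700 at 18.5% = $67,469.50
Fee: $28,595.00 + $69,420.00 + $24,000.00 + $21,607.50 + $67,469.50 = $211,092.00
Referral share: 40% of $211,092.00 = $84,436.80; lead counsel retains $211,092.00 − $84,436.80 = $126,655.20.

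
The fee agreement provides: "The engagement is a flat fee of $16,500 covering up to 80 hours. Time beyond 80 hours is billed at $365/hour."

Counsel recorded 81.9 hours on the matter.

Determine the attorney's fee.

Flat fee: $16,500.00
Excess hours: 81.9 − 80 = 1.9
Overrun: 1.9 × $365 = $693.50
Total: $16,500.00 + $693.50 = $17,193.50

$17,193.50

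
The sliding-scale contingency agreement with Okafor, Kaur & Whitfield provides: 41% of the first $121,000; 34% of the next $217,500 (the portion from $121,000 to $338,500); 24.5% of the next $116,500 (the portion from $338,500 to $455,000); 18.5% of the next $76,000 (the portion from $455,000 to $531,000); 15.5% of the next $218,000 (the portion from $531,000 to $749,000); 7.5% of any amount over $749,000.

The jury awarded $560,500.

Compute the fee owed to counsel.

$170,735.00

First $121,000 at 41% = $49,610.00
Next $217,500 at 34% = $73,950.00
Next $116,500 at 24.5% = $28,542.50
Next $76,000 at 18.5% = $14,060.00
Remaining $29,500 at 15.5% = $4,572.50
Fee: $49,610.00 + $73,950.00 + $28,542.50 + $14,060.00 + $4,572.50 = $170,735.00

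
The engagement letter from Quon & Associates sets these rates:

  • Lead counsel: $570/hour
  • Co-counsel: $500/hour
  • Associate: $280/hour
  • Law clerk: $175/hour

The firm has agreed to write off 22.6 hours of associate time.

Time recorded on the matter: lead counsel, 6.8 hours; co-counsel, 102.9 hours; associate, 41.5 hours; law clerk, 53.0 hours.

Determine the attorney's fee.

$69,893.00

Lead counsel: 6.8 × $570 = $3,876.00
Co-counsel: 102.9 × $500 = $51,450.00
Associate: 41.5 × $280 = $11,620.00
Law clerk: 53.0 × $175 = $9,275.00
Subtotal: $76,221.00
Write-off: 22.6 × $280 = $6,328.00
Total: $76,221.00 − $6,328.00 = $69,893.00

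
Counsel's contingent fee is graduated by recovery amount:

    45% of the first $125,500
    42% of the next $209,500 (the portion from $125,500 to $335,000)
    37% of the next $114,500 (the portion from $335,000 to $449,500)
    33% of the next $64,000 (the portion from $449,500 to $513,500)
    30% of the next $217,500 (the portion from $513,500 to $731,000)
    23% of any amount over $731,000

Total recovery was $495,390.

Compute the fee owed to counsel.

$201,973.70

First $125,500 at 45% = $56,475.00
Next $209,500 at 42% = $87,990.00
Next $114,500 at 37% = $42,365.00
Remaining $45,890 at 33% = $15,143.70
Fee: $56,475.00 + $87,990.00 + $42,365.00 + $15,143.70 = $201,973.70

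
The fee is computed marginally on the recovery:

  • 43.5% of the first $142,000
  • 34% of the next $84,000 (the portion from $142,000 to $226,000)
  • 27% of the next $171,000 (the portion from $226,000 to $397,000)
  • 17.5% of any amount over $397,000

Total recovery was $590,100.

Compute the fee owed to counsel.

$170,292.50

First $142,000 at 43.5% = $61,770.00
Next $84,000 at 34% = $28,560.00
Next $171,000 at 27% = $46,170.00
Remaining $193,100 at 17.5% = $33,792.50
Fee: $61,770.00 + $28,560.00 + $46,170.00 + $33,792.50 = $170,292.50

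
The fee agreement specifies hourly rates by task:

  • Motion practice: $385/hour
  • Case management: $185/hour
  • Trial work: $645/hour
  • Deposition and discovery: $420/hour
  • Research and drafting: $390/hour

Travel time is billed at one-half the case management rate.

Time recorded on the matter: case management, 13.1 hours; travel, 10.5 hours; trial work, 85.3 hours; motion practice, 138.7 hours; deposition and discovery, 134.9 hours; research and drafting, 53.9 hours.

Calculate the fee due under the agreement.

Motion practice: 138.7 × $385 = $53,399.50
Case management: 13.1 × $185 = $2,423.50
Trial work: 85.3 × $645 = $55,018.50
Deposition and discovery: 134.9 × $420 = $56,658.00
Research and drafting: 53.9 × $390 = $21,021.00
Subtotal: $53,399.50 + $2,423.50 + $55,018.50 + $56,658.00 + $21,021.00 = $188,520.50
Travel: 10.5 × ($185 ÷ 2) = 10.5 × $92.50 = $971.25
Total: $188,520.50 + $971.25 = $189,491.75

$189,491.75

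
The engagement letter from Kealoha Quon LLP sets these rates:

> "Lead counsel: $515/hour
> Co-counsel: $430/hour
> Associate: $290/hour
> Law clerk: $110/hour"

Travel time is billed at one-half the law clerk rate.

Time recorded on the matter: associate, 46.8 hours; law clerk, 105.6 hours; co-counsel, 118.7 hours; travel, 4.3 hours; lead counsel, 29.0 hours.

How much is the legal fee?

Lead counsel: 29.0 × $515 = $14,935.00
Co-counsel: 118.7 × $430 = $51,041.00
Associate: 46.8 × $290 = $13,572.00
Law clerk: 105.6 × $110 = $11,616.00
Subtotal: $14,935.00 + $51,041.00 + $13,572.00 + $11,616.00 = $91,164.00
Travel: 4.3 × ($110 ÷ 2) = 4.3 × $55.00 = $236.50
Total: $91,164.00 + $236.50 = $91,400.50

$91,400.50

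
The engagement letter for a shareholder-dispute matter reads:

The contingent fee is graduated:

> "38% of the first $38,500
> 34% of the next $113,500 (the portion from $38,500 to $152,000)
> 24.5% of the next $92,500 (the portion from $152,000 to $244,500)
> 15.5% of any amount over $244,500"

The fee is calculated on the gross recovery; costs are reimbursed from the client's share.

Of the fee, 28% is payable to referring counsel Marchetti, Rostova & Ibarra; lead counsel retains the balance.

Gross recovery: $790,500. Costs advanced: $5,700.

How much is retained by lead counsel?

$115,569.00

Fee base is the gross recovery, $790,500; costs are reimbursed separately.
First $38,500 at 38% = $14,630.00
Next $113,500 at 34% = $38,590.00
Next $92,500 at 24.5% = $22,662.50
Remaining $546,000 at 15.5% = $84,630.00
Fee: $14,630.00 + $38,590.00 + $22,662.50 + $84,630.00 = $160,512.50
Referral share: 28% of $160,512.50 = $44,943.50; lead counsel retains $160,512.50 − $44,943.50 = $115,569.00.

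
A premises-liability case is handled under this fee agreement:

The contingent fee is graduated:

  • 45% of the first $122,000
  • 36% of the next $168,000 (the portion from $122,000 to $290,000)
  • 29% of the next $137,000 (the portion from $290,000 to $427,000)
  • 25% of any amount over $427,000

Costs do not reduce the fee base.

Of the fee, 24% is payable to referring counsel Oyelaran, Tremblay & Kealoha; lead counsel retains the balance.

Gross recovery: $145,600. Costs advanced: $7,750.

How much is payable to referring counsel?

$15,215.04

Fee base is the gross recovery, $145,600; costs are reimbursed separately.
First $122,000 at 45% = $54,900.00
Remaining $23,600 at 36% = $8,496.00
Fee: $54,900.00 + $8,496.00 = $63,396.00
Referral share: 24% of $63,396.00 = $15,215.04; lead counsel retains $63,396.00 − $15,215.04 = $48,180.96.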